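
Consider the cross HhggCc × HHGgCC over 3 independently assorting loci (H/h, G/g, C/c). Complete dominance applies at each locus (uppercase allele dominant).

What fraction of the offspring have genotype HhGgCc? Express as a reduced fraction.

P(HhGgCc) = 1/8

HhggCc gametes: HgC×2, Hgc×2, hgC×2, hgc×2
HHGgCC gametes: HGC×4, HgC×4
HhggCc×HHGgCC grid (8·8=64): HHGgCC=8 HHGgCc=8 HHggCC=8 HHggCc=8 HhGgCC=8 HhGgCc=8 HhggCC=8 HhggCc=8
HhGgCc hits 8/64; gcd=8; 8÷8/64÷8 = 1/8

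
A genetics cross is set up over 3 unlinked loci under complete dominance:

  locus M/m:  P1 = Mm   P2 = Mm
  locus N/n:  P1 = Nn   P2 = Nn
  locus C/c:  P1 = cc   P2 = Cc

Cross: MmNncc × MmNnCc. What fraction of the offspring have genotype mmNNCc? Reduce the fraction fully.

MmNncc gametes: MNc×2, Mnc×2, mNc×2, mnc×2
MmNnCc gametes: MNC×1, MNc×1, MnC×1, Mnc×1, mNC×1, mNc×1, mnC×1, mnc×1
MmNncc×MmNnCc grid (8·8=64): MMNNCc=2 MMNNcc=2 MMNnCc=4 MMNncc=4 MMnnCc=2 MMnncc=2 MmNNCc=4 MmNNcc=4 MmNnCc=8 MmNncc=8 MmnnCc=4 Mmnncc=4 mmNNCc=2 mmNNcc=2 mmNnCc=4 mmNncc=4 mmnnCc=2 mmnncc=2
mmNNCc hits 2/64; gcd=2; 2÷2/64÷2 = 1/32

P(mmNNCc) = 1/32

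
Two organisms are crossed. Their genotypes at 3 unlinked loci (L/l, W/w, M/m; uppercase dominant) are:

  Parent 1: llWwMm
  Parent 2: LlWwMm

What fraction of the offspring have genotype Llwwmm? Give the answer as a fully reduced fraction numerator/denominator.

llWwMm gametes: lWM×2, lWm×2, lwM×2, lwm×2
LlWwMm gametes: LWM×1, LWm×1, LwM×1, Lwm×1, lWM×1, lWm×1, lwM×1, lwm×1
llWwMm×LlWwMm grid (8·8=64): LlWWMM=2 LlWWMm=4 LlWWmm=2 LlWwMM=4 LlWwMm=8 LlWwmm=4 LlwwMM=2 LlwwMm=4 Llwwmm=2 llWWMM=2 llWWMm=4 llWWmm=2 llWwMM=4 llWwMm=8 llWwmm=4 llwwMM=2 llwwMm=4 llwwmm=2
Llwwmm hits 2/64; gcd=2; 2÷2/64÷2 = 1/32

P(Llwwmm) = 1/32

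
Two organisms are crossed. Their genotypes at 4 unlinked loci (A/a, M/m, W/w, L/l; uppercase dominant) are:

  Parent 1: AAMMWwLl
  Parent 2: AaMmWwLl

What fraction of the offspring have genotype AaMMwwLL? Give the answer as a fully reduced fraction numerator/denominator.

AAMMWwLl gametes: AMWL×4, AMWl×4, AMwL×4, AMwl×4
AaMmWwLl gametes: AMWL×1, AMWl×1, AMwL×1, AMwl×1, AmWL×1, AmWl×1, AmwL×1, Amwl×1, aMWL×1, aMWl×1, aMwL×1, aMwl×1, amWL×1, amWl×1, amwL×1, amwl×1
AAMMWwLl×AaMmWwLl grid (16·16=256): AAMMWWLL=4 AAMMWWLl=8 AAMMWWll=4 AAMMWwLL=8 AAMMWwLl=16 AAMMWwll=8 AAMMwwLL=4 AAMMwwLl=8 AAMMwwll=4 AAMmWWLL=4 AAMmWWLl=8 AAMmWWll=4 AAMmWwLL=8 AAMmWwLl=16 AAMmWwll=8 AAMmwwLL=4 AAMmwwLl=8 AAMmwwll=4 AaMMWWLL=4 AaMMWWLl=8 AaMMWWll=4 AaMMWwLL=8 AaMMWwLl=16 AaMMWwll=8 AaMMwwLL=4 AaMMwwLl=8 AaMMwwll=4 AaMmWWLL=4 AaMmWWLl=8 AaMmWWll=4 AaMmWwLL=8 AaMmWwLl=16 AaMmWwll=8 AaMmwwLL=4 AaMmwwLl=8 AaMmwwll=4
AaMMwwLL hits 4/256; gcd=4; 4÷4/256÷4 = 1/64

P(AaMMwwLL) = 1/64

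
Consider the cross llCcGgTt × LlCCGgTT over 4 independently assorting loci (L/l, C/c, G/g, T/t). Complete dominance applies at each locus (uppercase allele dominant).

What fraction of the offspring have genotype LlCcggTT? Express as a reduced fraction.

llCcGgTt gametes: lCGT×2, lCGt×2, lCgT×2, lCgt×2, lcGT×2, lcGt×2, lcgT×2, lcgt×2
LlCCGgTT gametes: LCGT×4, LCgT×4, lCGT×4, lCgT×4
llCcGgTt×LlCCGgTT grid (16·16=256): LlCCGGTT=8 LlCCGGTt=8 LlCCGgTT=16 LlCCGgTt=16 LlCCggTT=8 LlCCggTt=8 LlCcGGTT=8 LlCcGGTt=8 LlCcGgTT=16 LlCcGgTt=16 LlCcggTT=8 LlCcggTt=8 llCCGGTT=8 llCCGGTt=8 llCCGgTT=16 llCCGgTt=16 llCCggTT=8 llCCggTt=8 llCcGGTT=8 llCcGGTt=8 llCcGgTT=16 llCcGgTt=16 llCcggTT=8 llCcggTt=8
LlCcggTT hits 8/256; gcd=8; 8÷8/256÷8 = 1/32

P(LlCcggTT) = 1/32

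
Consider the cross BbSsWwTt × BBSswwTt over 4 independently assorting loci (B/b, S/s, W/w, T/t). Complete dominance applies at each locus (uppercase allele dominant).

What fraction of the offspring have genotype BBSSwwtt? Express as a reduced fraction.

P(BBSSwwtt) = 1/64

BbSsWwTt gametes: BSWT×1, BSWt×1, BSwT×1, BSwt×1, BsWT×1, BsWt×1, BswT×1, Bswt×1, bSWT×1, bSWt×1, bSwT×1, bSwt×1, bsWT×1, bsWt×1, bswT×1, bswt×1
BBSswwTt gametes: BSwT×4, BSwt×4, BswT×4, Bswt×4
BbSsWwTt×BBSswwTt grid (16·16=256): BBSSWwTT=4 BBSSWwTt=8 BBSSWwtt=4 BBSSwwTT=4 BBSSwwTt=8 BBSSwwtt=4 BBSsWwTT=8 BBSsWwTt=16 BBSsWwtt=8 BBSswwTT=8 BBSswwTt=16 BBSswwtt=8 BBssWwTT=4 BBssWwTt=8 BBssWwtt=4 BBsswwTT=4 BBsswwTt=8 BBsswwtt=4 BbSSWwTT=4 BbSSWwTt=8 BbSSWwtt=4 BbSSwwTT=4 BbSSwwTt=8 BbSSwwtt=4 BbSsWwTT=8 BbSsWwTt=16 BbSsWwtt=8 BbSswwTT=8 BbSswwTt=16 BbSswwtt=8 BbssWwTT=4 BbssWwTt=8 BbssWwtt=4 BbsswwTT=4 BbsswwTt=8 Bbsswwtt=4
BBSSwwtt hits 4/256; gcd=4; 4÷4/256÷4 = 1/64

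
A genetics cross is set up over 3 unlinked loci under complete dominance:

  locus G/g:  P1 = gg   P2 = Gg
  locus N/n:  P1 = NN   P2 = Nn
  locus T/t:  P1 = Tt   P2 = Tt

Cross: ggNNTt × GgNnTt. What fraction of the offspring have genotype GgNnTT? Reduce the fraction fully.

P(GgNnTT) = 1/16

ggNNTt gametes: gNT×4, gNt×4
GgNnTt gametes: GNT×1, GNt×1, GnT×1, Gnt×1, gNT×1, gNt×1, gnT×1, gnt×1
ggNNTt×GgNnTt grid (8·8=64): GgNNTT=4 GgNNTt=8 GgNNtt=4 GgNnTT=4 GgNnTt=8 GgNntt=4 ggNNTT=4 ggNNTt=8 ggNNtt=4 ggNnTT=4 ggNnTt=8 ggNntt=4
GgNnTT hits 4/64; gcd=4; 4÷4/64÷4 = 1/16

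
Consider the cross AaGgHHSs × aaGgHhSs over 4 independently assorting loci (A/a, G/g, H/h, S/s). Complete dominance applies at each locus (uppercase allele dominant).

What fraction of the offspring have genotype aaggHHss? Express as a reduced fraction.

P(aaggHHss) = 1/64

AaGgHHSs gametes: AGHS×2, AGHs×2, AgHS×2, AgHs×2, aGHS×2, aGHs×2, agHS×2, agHs×2
aaGgHhSs gametes: aGHS×2, aGHs×2, aGhS×2, aGhs×2, agHS×2, agHs×2, aghS×2, aghs×2
AaGgHHSs×aaGgHhSs grid (16·16=256): AaGGHHSS=4 AaGGHHSs=8 AaGGHHss=4 AaGGHhSS=4 AaGGHhSs=8 AaGGHhss=4 AaGgHHSS=8 AaGgHHSs=16 AaGgHHss=8 AaGgHhSS=8 AaGgHhSs=16 AaGgHhss=8 AaggHHSS=4 AaggHHSs=8 AaggHHss=4 AaggHhSS=4 AaggHhSs=8 AaggHhss=4 aaGGHHSS=4 aaGGHHSs=8 aaGGHHss=4 aaGGHhSS=4 aaGGHhSs=8 aaGGHhss=4 aaGgHHSS=8 aaGgHHSs=16 aaGgHHss=8 aaGgHhSS=8 aaGgHhSs=16 aaGgHhss=8 aaggHHSS=4 aaggHHSs=8 aaggHHss=4 aaggHhSS=4 aaggHhSs=8 aaggHhss=4
aaggHHss hits 4/256; gcd=4; 4÷4/256÷4 = 1/64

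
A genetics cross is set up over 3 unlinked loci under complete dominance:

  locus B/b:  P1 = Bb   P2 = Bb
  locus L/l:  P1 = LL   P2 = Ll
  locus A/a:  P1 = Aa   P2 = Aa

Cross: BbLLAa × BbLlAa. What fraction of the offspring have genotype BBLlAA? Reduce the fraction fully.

BbLLAa gametes: BLA×2, BLa×2, bLA×2, bLa×2
BbLlAa gametes: BLA×1, BLa×1, BlA×1, Bla×1, bLA×1, bLa×1, blA×1, bla×1
BbLLAa×BbLlAa grid (8·8=64): BBLLAA=2 BBLLAa=4 BBLLaa=2 BBLlAA=2 BBLlAa=4 BBLlaa=2 BbLLAA=4 BbLLAa=8 BbLLaa=4 BbLlAA=4 BbLlAa=8 BbLlaa=4 bbLLAA=2 bbLLAa=4 bbLLaa=2 bbLlAA=2 bbLlAa=4 bbLlaa=2
BBLlAA hits 2/64; gcd=2; 2÷2/64÷2 = 1/32

P(BBLlAA) = 1/32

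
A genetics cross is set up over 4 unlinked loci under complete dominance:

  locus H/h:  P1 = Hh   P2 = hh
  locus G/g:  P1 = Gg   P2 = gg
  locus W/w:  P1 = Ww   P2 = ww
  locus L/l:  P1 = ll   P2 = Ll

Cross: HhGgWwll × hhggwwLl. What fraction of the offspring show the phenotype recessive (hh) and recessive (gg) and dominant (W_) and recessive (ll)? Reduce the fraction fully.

HhGgWwll gametes: HGWl×2, HGwl×2, HgWl×2, Hgwl×2, hGWl×2, hGwl×2, hgWl×2, hgwl×2
hhggwwLl gametes: hgwL×8, hgwl×8
HhGgWwll×hhggwwLl grid (16·16=256): HhGgWwLl=16 HhGgWwll=16 HhGgwwLl=16 HhGgwwll=16 HhggWwLl=16 HhggWwll=16 HhggwwLl=16 Hhggwwll=16 hhGgWwLl=16 hhGgWwll=16 hhGgwwLl=16 hhGgwwll=16 hhggWwLl=16 hhggWwll=16 hhggwwLl=16 hhggwwll=16
hh gg W_ ll hits 16/256; gcd=16; 16÷16/256÷16 = 1/16

P(hh gg W_ ll) = 1/16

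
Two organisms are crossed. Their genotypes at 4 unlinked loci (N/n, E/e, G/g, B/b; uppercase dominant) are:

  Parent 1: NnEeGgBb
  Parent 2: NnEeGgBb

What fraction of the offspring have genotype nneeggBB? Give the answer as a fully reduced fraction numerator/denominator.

P(nneeggBB) = 1/256

NnEeGgBb gametes: NEGB×1, NEGb×1, NEgB×1, NEgb×1, NeGB×1, NeGb×1, NegB×1, Negb×1, nEGB×1, nEGb×1, nEgB×1, nEgb×1, neGB×1, neGb×1, negB×1, negb×1
NnEeGgBb gametes: NEGB×1, NEGb×1, NEgB×1, NEgb×1, NeGB×1, NeGb×1, NegB×1, Negb×1, nEGB×1, nEGb×1, nEgB×1, nEgb×1, neGB×1, neGb×1, negB×1, negb×1
NnEeGgBb×NnEeGgBb grid (16·16=256): NNEEGGBB=1 NNEEGGBb=2 NNEEGGbb=1 NNEEGgBB=2 NNEEGgBb=4 NNEEGgbb=2 NNEEggBB=1 NNEEggBb=2 NNEEggbb=1 NNEeGGBB=2 NNEeGGBb=4 NNEeGGbb=2 NNEeGgBB=4 NNEeGgBb=8 NNEeGgbb=4 NNEeggBB=2 NNEeggBb=4 NNEeggbb=2 NNeeGGBB=1 NNeeGGBb=2 NNeeGGbb=1 NNeeGgBB=2 NNeeGgBb=4 NNeeGgbb=2 NNeeggBB=1 NNeeggBb=2 NNeeggbb=1 NnEEGGBB=2 NnEEGGBb=4 NnEEGGbb=2 NnEEGgBB=4 NnEEGgBb=8 NnEEGgbb=4 NnEEggBB=2 NnEEggBb=4 NnEEggbb=2 NnEeGGBB=4 NnEeGGBb=8 NnEeGGbb=4 NnEeGgBB=8 NnEeGgBb=16 NnEeGgbb=8 NnEeggBB=4 NnEeggBb=8 NnEeggbb=4 NneeGGBB=2 NneeGGBb=4 NneeGGbb=2 NneeGgBB=4 NneeGgBb=8 NneeGgbb=4 NneeggBB=2 NneeggBb=4 Nneeggbb=2 nnEEGGBB=1 nnEEGGBb=2 nnEEGGbb=1 nnEEGgBB=2 nnEEGgBb=4 nnEEGgbb=2 nnEEggBB=1 nnEEggBb=2 nnEEggbb=1 nnEeGGBB=2 nnEeGGBb=4 nnEeGGbb=2 nnEeGgBB=4 nnEeGgBb=8 nnEeGgbb=4 nnEeggBB=2 nnEeggBb=4 nnEeggbb=2 nneeGGBB=1 nneeGGBb=2 nneeGGbb=1 nneeGgBB=2 nneeGgBb=4 nneeGgbb=2 nneeggBB=1 nneeggBb=2 nneeggbb=1
nneeggBB hits 1/256; gcd=1; 1÷1/256÷1 = 1/256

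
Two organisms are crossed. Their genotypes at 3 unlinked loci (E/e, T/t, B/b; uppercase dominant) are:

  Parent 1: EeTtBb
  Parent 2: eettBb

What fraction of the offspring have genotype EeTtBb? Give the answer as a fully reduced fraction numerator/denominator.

P(EeTtBb) = 1/8

EeTtBb gametes: ETB×1, ETb×1, EtB×1, Etb×1, eTB×1, eTb×1, etB×1, etb×1
eettBb gametes: etB×4, etb×4
EeTtBb×eettBb grid (8·8=64): EeTtBB=4 EeTtBb=8 EeTtbb=4 EettBB=4 EettBb=8 Eettbb=4 eeTtBB=4 eeTtBb=8 eeTtbb=4 eettBB=4 eettBb=8 eettbb=4
EeTtBb hits 8/64; gcd=8; 8÷8/64÷8 = 1/8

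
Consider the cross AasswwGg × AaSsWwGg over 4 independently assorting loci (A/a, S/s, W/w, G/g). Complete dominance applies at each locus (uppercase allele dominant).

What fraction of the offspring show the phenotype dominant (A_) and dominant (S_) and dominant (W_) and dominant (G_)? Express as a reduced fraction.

AasswwGg gametes: AswG×4, Aswg×4, aswG×4, aswg×4
AaSsWwGg gametes: ASWG×1, ASWg×1, ASwG×1, ASwg×1, AsWG×1, AsWg×1, AswG×1, Aswg×1, aSWG×1, aSWg×1, aSwG×1, aSwg×1, asWG×1, asWg×1, aswG×1, aswg×1
AasswwGg×AaSsWwGg grid (16·16=256): AASsWwGG=4 AASsWwGg=8 AASsWwgg=4 AASswwGG=4 AASswwGg=8 AASswwgg=4 AAssWwGG=4 AAssWwGg=8 AAssWwgg=4 AAsswwGG=4 AAsswwGg=8 AAsswwgg=4 AaSsWwGG=8 AaSsWwGg=16 AaSsWwgg=8 AaSswwGG=8 AaSswwGg=16 AaSswwgg=8 AassWwGG=8 AassWwGg=16 AassWwgg=8 AasswwGG=8 AasswwGg=16 Aasswwgg=8 aaSsWwGG=4 aaSsWwGg=8 aaSsWwgg=4 aaSswwGG=4 aaSswwGg=8 aaSswwgg=4 aassWwGG=4 aassWwGg=8 aassWwgg=4 aasswwGG=4 aasswwGg=8 aasswwgg=4
A_ S_ W_ G_ hits 36/256; gcd=4; 36÷4/256÷4 = 9/64

P(A_ S_ W_ G_) = 9/64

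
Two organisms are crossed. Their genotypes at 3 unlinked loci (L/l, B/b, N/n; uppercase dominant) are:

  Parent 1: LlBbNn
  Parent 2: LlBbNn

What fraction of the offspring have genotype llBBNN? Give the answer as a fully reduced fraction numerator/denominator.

P(llBBNN) = 1/64

LlBbNn gametes: LBN×1, LBn×1, LbN×1, Lbn×1, lBN×1, lBn×1, lbN×1, lbn×1
LlBbNn gametes: LBN×1, LBn×1, LbN×1, Lbn×1, lBN×1, lBn×1, lbN×1, lbn×1
LlBbNn×LlBbNn grid (8·8=64): LLBBNN=1 LLBBNn=2 LLBBnn=1 LLBbNN=2 LLBbNn=4 LLBbnn=2 LLbbNN=1 LLbbNn=2 LLbbnn=1 LlBBNN=2 LlBBNn=4 LlBBnn=2 LlBbNN=4 LlBbNn=8 LlBbnn=4 LlbbNN=2 LlbbNn=4 Llbbnn=2 llBBNN=1 llBBNn=2 llBBnn=1 llBbNN=2 llBbNn=4 llBbnn=2 llbbNN=1 llbbNn=2 llbbnn=1
llBBNN hits 1/64; gcd=1; 1÷1/64÷1 = 1/64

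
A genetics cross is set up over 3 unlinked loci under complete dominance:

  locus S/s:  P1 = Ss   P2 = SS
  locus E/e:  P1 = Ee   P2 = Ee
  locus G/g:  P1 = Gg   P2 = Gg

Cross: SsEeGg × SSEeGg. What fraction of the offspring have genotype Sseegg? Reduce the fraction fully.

P(Sseegg) = 1/32

SsEeGg gametes: SEG×1, SEg×1, SeG×1, Seg×1, sEG×1, sEg×1, seG×1, seg×1
SSEeGg gametes: SEG×2, SEg×2, SeG×2, Seg×2
SsEeGg×SSEeGg grid (8·8=64): SSEEGG=2 SSEEGg=4 SSEEgg=2 SSEeGG=4 SSEeGg=8 SSEegg=4 SSeeGG=2 SSeeGg=4 SSeegg=2 SsEEGG=2 SsEEGg=4 SsEEgg=2 SsEeGG=4 SsEeGg=8 SsEegg=4 SseeGG=2 SseeGg=4 Sseegg=2
Sseegg hits 2/64; gcd=2; 2÷2/64÷2 = 1/32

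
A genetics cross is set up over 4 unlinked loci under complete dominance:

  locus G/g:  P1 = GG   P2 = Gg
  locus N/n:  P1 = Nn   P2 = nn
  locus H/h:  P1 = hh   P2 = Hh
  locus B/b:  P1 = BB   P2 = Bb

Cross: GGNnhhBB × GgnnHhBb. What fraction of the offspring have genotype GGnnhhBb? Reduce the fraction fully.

P(GGnnhhBb) = 1/16

GGNnhhBB gametes: GNhB×8, GnhB×8
GgnnHhBb gametes: GnHB×2, GnHb×2, GnhB×2, Gnhb×2, gnHB×2, gnHb×2, gnhB×2, gnhb×2
GGNnhhBB×GgnnHhBb grid (16·16=256): GGNnHhBB=16 GGNnHhBb=16 GGNnhhBB=16 GGNnhhBb=16 GGnnHhBB=16 GGnnHhBb=16 GGnnhhBB=16 GGnnhhBb=16 GgNnHhBB=16 GgNnHhBb=16 GgNnhhBB=16 GgNnhhBb=16 GgnnHhBB=16 GgnnHhBb=16 GgnnhhBB=16 GgnnhhBb=16
GGnnhhBb hits 16/256; gcd=16; 16÷16/256÷16 = 1/16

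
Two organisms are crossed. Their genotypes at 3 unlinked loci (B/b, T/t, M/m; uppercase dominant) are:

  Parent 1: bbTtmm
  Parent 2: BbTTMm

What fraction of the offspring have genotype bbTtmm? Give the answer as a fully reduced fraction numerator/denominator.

P(bbTtmm) = 1/8

bbTtmm gametes: bTm×4, btm×4
BbTTMm gametes: BTM×2, BTm×2, bTM×2, bTm×2
bbTtmm×BbTTMm grid (8·8=64): BbTTMm=8 BbTTmm=8 BbTtMm=8 BbTtmm=8 bbTTMm=8 bbTTmm=8 bbTtMm=8 bbTtmm=8
bbTtmm hits 8/64; gcd=8; 8÷8/64÷8 = 1/8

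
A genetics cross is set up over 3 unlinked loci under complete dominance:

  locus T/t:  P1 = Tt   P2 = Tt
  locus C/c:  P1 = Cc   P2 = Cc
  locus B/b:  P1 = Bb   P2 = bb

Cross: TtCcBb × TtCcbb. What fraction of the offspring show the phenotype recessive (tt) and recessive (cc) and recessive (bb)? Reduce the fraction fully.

TtCcBb gametes: TCB×1, TCb×1, TcB×1, Tcb×1, tCB×1, tCb×1, tcB×1, tcb×1
TtCcbb gametes: TCb×2, Tcb×2, tCb×2, tcb×2
TtCcBb×TtCcbb grid (8·8=64): TTCCBb=2 TTCCbb=2 TTCcBb=4 TTCcbb=4 TTccBb=2 TTccbb=2 TtCCBb=4 TtCCbb=4 TtCcBb=8 TtCcbb=8 TtccBb=4 Ttccbb=4 ttCCBb=2 ttCCbb=2 ttCcBb=4 ttCcbb=4 ttccBb=2 ttccbb=2
tt cc bb hits 2/64; gcd=2; 2÷2/64÷2 = 1/32

P(tt cc bb) = 1/32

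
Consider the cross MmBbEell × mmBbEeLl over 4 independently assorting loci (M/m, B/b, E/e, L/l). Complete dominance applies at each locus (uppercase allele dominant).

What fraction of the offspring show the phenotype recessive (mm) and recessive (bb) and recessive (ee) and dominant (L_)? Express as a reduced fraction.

P(mm bb ee L_) = 1/64

MmBbEell gametes: MBEl×2, MBel×2, MbEl×2, Mbel×2, mBEl×2, mBel×2, mbEl×2, mbel×2
mmBbEeLl gametes: mBEL×2, mBEl×2, mBeL×2, mBel×2, mbEL×2, mbEl×2, mbeL×2, mbel×2
MmBbEell×mmBbEeLl grid (16·16=256): MmBBEELl=4 MmBBEEll=4 MmBBEeLl=8 MmBBEell=8 MmBBeeLl=4 MmBBeell=4 MmBbEELl=8 MmBbEEll=8 MmBbEeLl=16 MmBbEell=16 MmBbeeLl=8 MmBbeell=8 MmbbEELl=4 MmbbEEll=4 MmbbEeLl=8 MmbbEell=8 MmbbeeLl=4 Mmbbeell=4 mmBBEELl=4 mmBBEEll=4 mmBBEeLl=8 mmBBEell=8 mmBBeeLl=4 mmBBeell=4 mmBbEELl=8 mmBbEEll=8 mmBbEeLl=16 mmBbEell=16 mmBbeeLl=8 mmBbeell=8 mmbbEELl=4 mmbbEEll=4 mmbbEeLl=8 mmbbEell=8 mmbbeeLl=4 mmbbeell=4
mm bb ee L_ hits 4/256; gcd=4; 4÷4/256÷4 = 1/64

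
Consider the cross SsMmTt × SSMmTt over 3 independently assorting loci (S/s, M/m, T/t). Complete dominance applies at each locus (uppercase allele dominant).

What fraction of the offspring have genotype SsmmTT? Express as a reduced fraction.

SsMmTt gametes: SMT×1, SMt×1, SmT×1, Smt×1, sMT×1, sMt×1, smT×1, smt×1
SSMmTt gametes: SMT×2, SMt×2, SmT×2, Smt×2
SsMmTt×SSMmTt grid (8·8=64): SSMMTT=2 SSMMTt=4 SSMMtt=2 SSMmTT=4 SSMmTt=8 SSMmtt=4 SSmmTT=2 SSmmTt=4 SSmmtt=2 SsMMTT=2 SsMMTt=4 SsMMtt=2 SsMmTT=4 SsMmTt=8 SsMmtt=4 SsmmTT=2 SsmmTt=4 Ssmmtt=2
SsmmTT hits 2/64; gcd=2; 2÷2/64÷2 = 1/32

P(SsmmTT) = 1/32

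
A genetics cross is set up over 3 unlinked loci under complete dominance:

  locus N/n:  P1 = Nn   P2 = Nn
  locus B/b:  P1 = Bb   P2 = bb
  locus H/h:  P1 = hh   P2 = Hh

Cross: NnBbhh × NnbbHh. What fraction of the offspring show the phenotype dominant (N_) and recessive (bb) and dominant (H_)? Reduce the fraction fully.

NnBbhh gametes: NBh×2, Nbh×2, nBh×2, nbh×2
NnbbHh gametes: NbH×2, Nbh×2, nbH×2, nbh×2
NnBbhh×NnbbHh grid (8·8=64): NNBbHh=4 NNBbhh=4 NNbbHh=4 NNbbhh=4 NnBbHh=8 NnBbhh=8 NnbbHh=8 Nnbbhh=8 nnBbHh=4 nnBbhh=4 nnbbHh=4 nnbbhh=4
N_ bb H_ hits 12/64; gcd=4; 12÷4/64÷4 = 3/16

P(N_ bb H_) = 3/16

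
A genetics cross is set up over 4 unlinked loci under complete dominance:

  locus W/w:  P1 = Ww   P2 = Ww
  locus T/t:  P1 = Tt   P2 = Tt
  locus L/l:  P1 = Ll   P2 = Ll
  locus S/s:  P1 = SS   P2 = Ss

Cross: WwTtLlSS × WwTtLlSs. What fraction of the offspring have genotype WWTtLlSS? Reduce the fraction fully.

WwTtLlSS gametes: WTLS×2, WTlS×2, WtLS×2, WtlS×2, wTLS×2, wTlS×2, wtLS×2, wtlS×2
WwTtLlSs gametes: WTLS×1, WTLs×1, WTlS×1, WTls×1, WtLS×1, WtLs×1, WtlS×1, Wtls×1, wTLS×1, wTLs×1, wTlS×1, wTls×1, wtLS×1, wtLs×1, wtlS×1, wtls×1
WwTtLlSS×WwTtLlSs grid (16·16=256): WWTTLLSS=2 WWTTLLSs=2 WWTTLlSS=4 WWTTLlSs=4 WWTTllSS=2 WWTTllSs=2 WWTtLLSS=4 WWTtLLSs=4 WWTtLlSS=8 WWTtLlSs=8 WWTtllSS=4 WWTtllSs=4 WWttLLSS=2 WWttLLSs=2 WWttLlSS=4 WWttLlSs=4 WWttllSS=2 WWttllSs=2 WwTTLLSS=4 WwTTLLSs=4 WwTTLlSS=8 WwTTLlSs=8 WwTTllSS=4 WwTTllSs=4 WwTtLLSS=8 WwTtLLSs=8 WwTtLlSS=16 WwTtLlSs=16 WwTtllSS=8 WwTtllSs=8 WwttLLSS=4 WwttLLSs=4 WwttLlSS=8 WwttLlSs=8 WwttllSS=4 WwttllSs=4 wwTTLLSS=2 wwTTLLSs=2 wwTTLlSS=4 wwTTLlSs=4 wwTTllSS=2 wwTTllSs=2 wwTtLLSS=4 wwTtLLSs=4 wwTtLlSS=8 wwTtLlSs=8 wwTtllSS=4 wwTtllSs=4 wwttLLSS=2 wwttLLSs=2 wwttLlSS=4 wwttLlSs=4 wwttllSS=2 wwttllSs=2
WWTtLlSS hits 8/256; gcd=8; 8÷8/256÷8 = 1/32

P(WWTtLlSS) = 1/32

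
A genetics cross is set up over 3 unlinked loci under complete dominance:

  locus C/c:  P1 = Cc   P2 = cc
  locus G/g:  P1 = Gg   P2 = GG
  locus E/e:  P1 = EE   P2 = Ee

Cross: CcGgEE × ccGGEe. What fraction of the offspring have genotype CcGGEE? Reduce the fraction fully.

P(CcGGEE) = 1/8

CcGgEE gametes: CGE×2, CgE×2, cGE×2, cgE×2
ccGGEe gametes: cGE×4, cGe×4
CcGgEE×ccGGEe grid (8·8=64): CcGGEE=8 CcGGEe=8 CcGgEE=8 CcGgEe=8 ccGGEE=8 ccGGEe=8 ccGgEE=8 ccGgEe=8
CcGGEE hits 8/64; gcd=8; 8÷8/64÷8 = 1/8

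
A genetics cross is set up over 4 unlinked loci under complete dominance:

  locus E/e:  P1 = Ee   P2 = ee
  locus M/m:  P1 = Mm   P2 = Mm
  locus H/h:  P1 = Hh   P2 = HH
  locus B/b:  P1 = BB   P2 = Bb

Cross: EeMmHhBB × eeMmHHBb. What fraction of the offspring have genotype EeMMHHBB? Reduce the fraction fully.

EeMmHhBB gametes: EMHB×2, EMhB×2, EmHB×2, EmhB×2, eMHB×2, eMhB×2, emHB×2, emhB×2
eeMmHHBb gametes: eMHB×4, eMHb×4, emHB×4, emHb×4
EeMmHhBB×eeMmHHBb grid (16·16=256): EeMMHHBB=8 EeMMHHBb=8 EeMMHhBB=8 EeMMHhBb=8 EeMmHHBB=16 EeMmHHBb=16 EeMmHhBB=16 EeMmHhBb=16 EemmHHBB=8 EemmHHBb=8 EemmHhBB=8 EemmHhBb=8 eeMMHHBB=8 eeMMHHBb=8 eeMMHhBB=8 eeMMHhBb=8 eeMmHHBB=16 eeMmHHBb=16 eeMmHhBB=16 eeMmHhBb=16 eemmHHBB=8 eemmHHBb=8 eemmHhBB=8 eemmHhBb=8
EeMMHHBB hits 8/256; gcd=8; 8÷8/256÷8 = 1/32

P(EeMMHHBB) = 1/32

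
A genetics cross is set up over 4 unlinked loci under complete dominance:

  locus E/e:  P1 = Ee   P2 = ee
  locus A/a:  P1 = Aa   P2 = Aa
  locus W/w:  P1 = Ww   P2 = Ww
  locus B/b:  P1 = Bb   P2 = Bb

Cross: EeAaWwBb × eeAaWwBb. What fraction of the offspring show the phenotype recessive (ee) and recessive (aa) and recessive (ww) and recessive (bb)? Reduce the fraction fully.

EeAaWwBb gametes: EAWB×1, EAWb×1, EAwB×1, EAwb×1, EaWB×1, EaWb×1, EawB×1, Eawb×1, eAWB×1, eAWb×1, eAwB×1, eAwb×1, eaWB×1, eaWb×1, eawB×1, eawb×1
eeAaWwBb gametes: eAWB×2, eAWb×2, eAwB×2, eAwb×2, eaWB×2, eaWb×2, eawB×2, eawb×2
EeAaWwBb×eeAaWwBb grid (16·16=256): EeAAWWBB=2 EeAAWWBb=4 EeAAWWbb=2 EeAAWwBB=4 EeAAWwBb=8 EeAAWwbb=4 EeAAwwBB=2 EeAAwwBb=4 EeAAwwbb=2 EeAaWWBB=4 EeAaWWBb=8 EeAaWWbb=4 EeAaWwBB=8 EeAaWwBb=16 EeAaWwbb=8 EeAawwBB=4 EeAawwBb=8 EeAawwbb=4 EeaaWWBB=2 EeaaWWBb=4 EeaaWWbb=2 EeaaWwBB=4 EeaaWwBb=8 EeaaWwbb=4 EeaawwBB=2 EeaawwBb=4 Eeaawwbb=2 eeAAWWBB=2 eeAAWWBb=4 eeAAWWbb=2 eeAAWwBB=4 eeAAWwBb=8 eeAAWwbb=4 eeAAwwBB=2 eeAAwwBb=4 eeAAwwbb=2 eeAaWWBB=4 eeAaWWBb=8 eeAaWWbb=4 eeAaWwBB=8 eeAaWwBb=16 eeAaWwbb=8 eeAawwBB=4 eeAawwBb=8 eeAawwbb=4 eeaaWWBB=2 eeaaWWBb=4 eeaaWWbb=2 eeaaWwBB=4 eeaaWwBb=8 eeaaWwbb=4 eeaawwBB=2 eeaawwBb=4 eeaawwbb=2
ee aa ww bb hits 2/256; gcd=2; 2÷2/256÷2 = 1/128

P(ee aa ww bb) = 1/128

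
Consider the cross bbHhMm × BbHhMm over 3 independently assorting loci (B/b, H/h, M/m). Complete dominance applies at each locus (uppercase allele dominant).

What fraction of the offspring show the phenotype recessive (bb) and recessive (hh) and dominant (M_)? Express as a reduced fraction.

bbHhMm gametes: bHM×2, bHm×2, bhM×2, bhm×2
BbHhMm gametes: BHM×1, BHm×1, BhM×1, Bhm×1, bHM×1, bHm×1, bhM×1, bhm×1
bbHhMm×BbHhMm grid (8·8=64): BbHHMM=2 BbHHMm=4 BbHHmm=2 BbHhMM=4 BbHhMm=8 BbHhmm=4 BbhhMM=2 BbhhMm=4 Bbhhmm=2 bbHHMM=2 bbHHMm=4 bbHHmm=2 bbHhMM=4 bbHhMm=8 bbHhmm=4 bbhhMM=2 bbhhMm=4 bbhhmm=2
bb hh M_ hits 6/64; gcd=2; 6÷2/64÷2 = 3/32

P(bb hh M_) = 3/32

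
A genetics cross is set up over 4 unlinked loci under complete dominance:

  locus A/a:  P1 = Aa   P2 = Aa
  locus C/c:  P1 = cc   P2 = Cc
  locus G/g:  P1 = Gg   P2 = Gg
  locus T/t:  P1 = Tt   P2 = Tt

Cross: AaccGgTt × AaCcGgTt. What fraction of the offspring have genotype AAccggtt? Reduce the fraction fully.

AaccGgTt gametes: AcGT×2, AcGt×2, AcgT×2, Acgt×2, acGT×2, acGt×2, acgT×2, acgt×2
AaCcGgTt gametes: ACGT×1, ACGt×1, ACgT×1, ACgt×1, AcGT×1, AcGt×1, AcgT×1, Acgt×1, aCGT×1, aCGt×1, aCgT×1, aCgt×1, acGT×1, acGt×1, acgT×1, acgt×1
AaccGgTt×AaCcGgTt grid (16·16=256): AACcGGTT=2 AACcGGTt=4 AACcGGtt=2 AACcGgTT=4 AACcGgTt=8 AACcGgtt=4 AACcggTT=2 AACcggTt=4 AACcggtt=2 AAccGGTT=2 AAccGGTt=4 AAccGGtt=2 AAccGgTT=4 AAccGgTt=8 AAccGgtt=4 AAccggTT=2 AAccggTt=4 AAccggtt=2 AaCcGGTT=4 AaCcGGTt=8 AaCcGGtt=4 AaCcGgTT=8 AaCcGgTt=16 AaCcGgtt=8 AaCcggTT=4 AaCcggTt=8 AaCcggtt=4 AaccGGTT=4 AaccGGTt=8 AaccGGtt=4 AaccGgTT=8 AaccGgTt=16 AaccGgtt=8 AaccggTT=4 AaccggTt=8 Aaccggtt=4 aaCcGGTT=2 aaCcGGTt=4 aaCcGGtt=2 aaCcGgTT=4 aaCcGgTt=8 aaCcGgtt=4 aaCcggTT=2 aaCcggTt=4 aaCcggtt=2 aaccGGTT=2 aaccGGTt=4 aaccGGtt=2 aaccGgTT=4 aaccGgTt=8 aaccGgtt=4 aaccggTT=2 aaccggTt=4 aaccggtt=2
AAccggtt hits 2/256; gcd=2; 2÷2/256÷2 = 1/128

P(AAccggtt) = 1/128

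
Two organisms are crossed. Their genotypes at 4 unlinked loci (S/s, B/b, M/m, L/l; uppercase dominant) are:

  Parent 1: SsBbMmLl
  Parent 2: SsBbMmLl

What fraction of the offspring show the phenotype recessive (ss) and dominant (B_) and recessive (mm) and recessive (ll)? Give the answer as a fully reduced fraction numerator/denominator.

P(ss B_ mm ll) = 3/256

SsBbMmLl gametes: SBML×1, SBMl×1, SBmL×1, SBml×1, SbML×1, SbMl×1, SbmL×1, Sbml×1, sBML×1, sBMl×1, sBmL×1, sBml×1, sbML×1, sbMl×1, sbmL×1, sbml×1
SsBbMmLl gametes: SBML×1, SBMl×1, SBmL×1, SBml×1, SbML×1, SbMl×1, SbmL×1, Sbml×1, sBML×1, sBMl×1, sBmL×1, sBml×1, sbML×1, sbMl×1, sbmL×1, sbml×1
SsBbMmLl×SsBbMmLl grid (16·16=256): SSBBMMLL=1 SSBBMMLl=2 SSBBMMll=1 SSBBMmLL=2 SSBBMmLl=4 SSBBMmll=2 SSBBmmLL=1 SSBBmmLl=2 SSBBmmll=1 SSBbMMLL=2 SSBbMMLl=4 SSBbMMll=2 SSBbMmLL=4 SSBbMmLl=8 SSBbMmll=4 SSBbmmLL=2 SSBbmmLl=4 SSBbmmll=2 SSbbMMLL=1 SSbbMMLl=2 SSbbMMll=1 SSbbMmLL=2 SSbbMmLl=4 SSbbMmll=2 SSbbmmLL=1 SSbbmmLl=2 SSbbmmll=1 SsBBMMLL=2 SsBBMMLl=4 SsBBMMll=2 SsBBMmLL=4 SsBBMmLl=8 SsBBMmll=4 SsBBmmLL=2 SsBBmmLl=4 SsBBmmll=2 SsBbMMLL=4 SsBbMMLl=8 SsBbMMll=4 SsBbMmLL=8 SsBbMmLl=16 SsBbMmll=8 SsBbmmLL=4 SsBbmmLl=8 SsBbmmll=4 SsbbMMLL=2 SsbbMMLl=4 SsbbMMll=2 SsbbMmLL=4 SsbbMmLl=8 SsbbMmll=4 SsbbmmLL=2 SsbbmmLl=4 Ssbbmmll=2 ssBBMMLL=1 ssBBMMLl=2 ssBBMMll=1 ssBBMmLL=2 ssBBMmLl=4 ssBBMmll=2 ssBBmmLL=1 ssBBmmLl=2 ssBBmmll=1 ssBbMMLL=2 ssBbMMLl=4 ssBbMMll=2 ssBbMmLL=4 ssBbMmLl=8 ssBbMmll=4 ssBbmmLL=2 ssBbmmLl=4 ssBbmmll=2 ssbbMMLL=1 ssbbMMLl=2 ssbbMMll=1 ssbbMmLL=2 ssbbMmLl=4 ssbbMmll=2 ssbbmmLL=1 ssbbmmLl=2 ssbbmmll=1
ss B_ mm ll hits 3/256; gcd=1; 3÷1/256÷1 = 3/256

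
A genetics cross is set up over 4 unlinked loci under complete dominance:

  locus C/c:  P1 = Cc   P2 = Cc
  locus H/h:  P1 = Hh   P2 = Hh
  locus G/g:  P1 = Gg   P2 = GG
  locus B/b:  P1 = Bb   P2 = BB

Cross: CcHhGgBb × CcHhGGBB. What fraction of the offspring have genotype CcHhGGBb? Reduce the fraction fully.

P(CcHhGGBb) = 1/16

CcHhGgBb gametes: CHGB×1, CHGb×1, CHgB×1, CHgb×1, ChGB×1, ChGb×1, ChgB×1, Chgb×1, cHGB×1, cHGb×1, cHgB×1, cHgb×1, chGB×1, chGb×1, chgB×1, chgb×1
CcHhGGBB gametes: CHGB×4, ChGB×4, cHGB×4, chGB×4
CcHhGgBb×CcHhGGBB grid (16·16=256): CCHHGGBB=4 CCHHGGBb=4 CCHHGgBB=4 CCHHGgBb=4 CCHhGGBB=8 CCHhGGBb=8 CCHhGgBB=8 CCHhGgBb=8 CChhGGBB=4 CChhGGBb=4 CChhGgBB=4 CChhGgBb=4 CcHHGGBB=8 CcHHGGBb=8 CcHHGgBB=8 CcHHGgBb=8 CcHhGGBB=16 CcHhGGBb=16 CcHhGgBB=16 CcHhGgBb=16 CchhGGBB=8 CchhGGBb=8 CchhGgBB=8 CchhGgBb=8 ccHHGGBB=4 ccHHGGBb=4 ccHHGgBB=4 ccHHGgBb=4 ccHhGGBB=8 ccHhGGBb=8 ccHhGgBB=8 ccHhGgBb=8 cchhGGBB=4 cchhGGBb=4 cchhGgBB=4 cchhGgBb=4
CcHhGGBb hits 16/256; gcd=16; 16÷16/256÷16 = 1/16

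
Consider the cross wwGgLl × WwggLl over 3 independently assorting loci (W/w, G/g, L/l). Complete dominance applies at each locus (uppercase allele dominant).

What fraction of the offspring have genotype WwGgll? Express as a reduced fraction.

wwGgLl gametes: wGL×2, wGl×2, wgL×2, wgl×2
WwggLl gametes: WgL×2, Wgl×2, wgL×2, wgl×2
wwGgLl×WwggLl grid (8·8=64): WwGgLL=4 WwGgLl=8 WwGgll=4 WwggLL=4 WwggLl=8 Wwggll=4 wwGgLL=4 wwGgLl=8 wwGgll=4 wwggLL=4 wwggLl=8 wwggll=4
WwGgll hits 4/64; gcd=4; 4÷4/64÷4 = 1/16

P(WwGgll) = 1/16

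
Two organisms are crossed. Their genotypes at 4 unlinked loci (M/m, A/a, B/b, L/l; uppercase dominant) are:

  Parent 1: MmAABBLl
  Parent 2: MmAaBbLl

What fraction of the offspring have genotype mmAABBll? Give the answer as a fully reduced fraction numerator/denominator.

P(mmAABBll) = 1/64

MmAABBLl gametes: MABL×4, MABl×4, mABL×4, mABl×4
MmAaBbLl gametes: MABL×1, MABl×1, MAbL×1, MAbl×1, MaBL×1, MaBl×1, MabL×1, Mabl×1, mABL×1, mABl×1, mAbL×1, mAbl×1, maBL×1, maBl×1, mabL×1, mabl×1
MmAABBLl×MmAaBbLl grid (16·16=256): MMAABBLL=4 MMAABBLl=8 MMAABBll=4 MMAABbLL=4 MMAABbLl=8 MMAABbll=4 MMAaBBLL=4 MMAaBBLl=8 MMAaBBll=4 MMAaBbLL=4 MMAaBbLl=8 MMAaBbll=4 MmAABBLL=8 MmAABBLl=16 MmAABBll=8 MmAABbLL=8 MmAABbLl=16 MmAABbll=8 MmAaBBLL=8 MmAaBBLl=16 MmAaBBll=8 MmAaBbLL=8 MmAaBbLl=16 MmAaBbll=8 mmAABBLL=4 mmAABBLl=8 mmAABBll=4 mmAABbLL=4 mmAABbLl=8 mmAABbll=4 mmAaBBLL=4 mmAaBBLl=8 mmAaBBll=4 mmAaBbLL=4 mmAaBbLl=8 mmAaBbll=4
mmAABBll hits 4/256; gcd=4; 4÷4/256÷4 = 1/64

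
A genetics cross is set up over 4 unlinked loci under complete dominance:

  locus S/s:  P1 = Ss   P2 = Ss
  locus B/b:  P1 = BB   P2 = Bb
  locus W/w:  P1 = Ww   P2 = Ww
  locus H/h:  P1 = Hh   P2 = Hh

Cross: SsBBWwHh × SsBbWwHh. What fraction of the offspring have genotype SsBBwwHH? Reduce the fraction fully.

P(SsBBwwHH) = 1/64

SsBBWwHh gametes: SBWH×2, SBWh×2, SBwH×2, SBwh×2, sBWH×2, sBWh×2, sBwH×2, sBwh×2
SsBbWwHh gametes: SBWH×1, SBWh×1, SBwH×1, SBwh×1, SbWH×1, SbWh×1, SbwH×1, Sbwh×1, sBWH×1, sBWh×1, sBwH×1, sBwh×1, sbWH×1, sbWh×1, sbwH×1, sbwh×1
SsBBWwHh×SsBbWwHh grid (16·16=256): SSBBWWHH=2 SSBBWWHh=4 SSBBWWhh=2 SSBBWwHH=4 SSBBWwHh=8 SSBBWwhh=4 SSBBwwHH=2 SSBBwwHh=4 SSBBwwhh=2 SSBbWWHH=2 SSBbWWHh=4 SSBbWWhh=2 SSBbWwHH=4 SSBbWwHh=8 SSBbWwhh=4 SSBbwwHH=2 SSBbwwHh=4 SSBbwwhh=2 SsBBWWHH=4 SsBBWWHh=8 SsBBWWhh=4 SsBBWwHH=8 SsBBWwHh=16 SsBBWwhh=8 SsBBwwHH=4 SsBBwwHh=8 SsBBwwhh=4 SsBbWWHH=4 SsBbWWHh=8 SsBbWWhh=4 SsBbWwHH=8 SsBbWwHh=16 SsBbWwhh=8 SsBbwwHH=4 SsBbwwHh=8 SsBbwwhh=4 ssBBWWHH=2 ssBBWWHh=4 ssBBWWhh=2 ssBBWwHH=4 ssBBWwHh=8 ssBBWwhh=4 ssBBwwHH=2 ssBBwwHh=4 ssBBwwhh=2 ssBbWWHH=2 ssBbWWHh=4 ssBbWWhh=2 ssBbWwHH=4 ssBbWwHh=8 ssBbWwhh=4 ssBbwwHH=2 ssBbwwHh=4 ssBbwwhh=2
SsBBwwHH hits 4/256; gcd=4; 4÷4/256÷4 = 1/64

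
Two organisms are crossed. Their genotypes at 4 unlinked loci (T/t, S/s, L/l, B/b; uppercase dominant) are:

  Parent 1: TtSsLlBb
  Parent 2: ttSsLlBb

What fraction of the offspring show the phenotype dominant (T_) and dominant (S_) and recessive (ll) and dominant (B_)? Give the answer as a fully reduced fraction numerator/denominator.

P(T_ S_ ll B_) = 9/128

TtSsLlBb gametes: TSLB×1, TSLb×1, TSlB×1, TSlb×1, TsLB×1, TsLb×1, TslB×1, Tslb×1, tSLB×1, tSLb×1, tSlB×1, tSlb×1, tsLB×1, tsLb×1, tslB×1, tslb×1
ttSsLlBb gametes: tSLB×2, tSLb×2, tSlB×2, tSlb×2, tsLB×2, tsLb×2, tslB×2, tslb×2
TtSsLlBb×ttSsLlBb grid (16·16=256): TtSSLLBB=2 TtSSLLBb=4 TtSSLLbb=2 TtSSLlBB=4 TtSSLlBb=8 TtSSLlbb=4 TtSSllBB=2 TtSSllBb=4 TtSSllbb=2 TtSsLLBB=4 TtSsLLBb=8 TtSsLLbb=4 TtSsLlBB=8 TtSsLlBb=16 TtSsLlbb=8 TtSsllBB=4 TtSsllBb=8 TtSsllbb=4 TtssLLBB=2 TtssLLBb=4 TtssLLbb=2 TtssLlBB=4 TtssLlBb=8 TtssLlbb=4 TtssllBB=2 TtssllBb=4 Ttssllbb=2 ttSSLLBB=2 ttSSLLBb=4 ttSSLLbb=2 ttSSLlBB=4 ttSSLlBb=8 ttSSLlbb=4 ttSSllBB=2 ttSSllBb=4 ttSSllbb=2 ttSsLLBB=4 ttSsLLBb=8 ttSsLLbb=4 ttSsLlBB=8 ttSsLlBb=16 ttSsLlbb=8 ttSsllBB=4 ttSsllBb=8 ttSsllbb=4 ttssLLBB=2 ttssLLBb=4 ttssLLbb=2 ttssLlBB=4 ttssLlBb=8 ttssLlbb=4 ttssllBB=2 ttssllBb=4 ttssllbb=2
T_ S_ ll B_ hits 18/256; gcd=2; 18÷2/256÷2 = 9/128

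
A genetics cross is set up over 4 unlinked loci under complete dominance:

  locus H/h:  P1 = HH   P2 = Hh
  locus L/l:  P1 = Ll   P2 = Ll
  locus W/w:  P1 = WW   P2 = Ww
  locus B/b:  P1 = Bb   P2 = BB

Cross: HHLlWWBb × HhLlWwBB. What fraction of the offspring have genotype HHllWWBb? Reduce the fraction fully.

HHLlWWBb gametes: HLWB×4, HLWb×4, HlWB×4, HlWb×4
HhLlWwBB gametes: HLWB×2, HLwB×2, HlWB×2, HlwB×2, hLWB×2, hLwB×2, hlWB×2, hlwB×2
HHLlWWBb×HhLlWwBB grid (16·16=256): HHLLWWBB=8 HHLLWWBb=8 HHLLWwBB=8 HHLLWwBb=8 HHLlWWBB=16 HHLlWWBb=16 HHLlWwBB=16 HHLlWwBb=16 HHllWWBB=8 HHllWWBb=8 HHllWwBB=8 HHllWwBb=8 HhLLWWBB=8 HhLLWWBb=8 HhLLWwBB=8 HhLLWwBb=8 HhLlWWBB=16 HhLlWWBb=16 HhLlWwBB=16 HhLlWwBb=16 HhllWWBB=8 HhllWWBb=8 HhllWwBB=8 HhllWwBb=8
HHllWWBb hits 8/256; gcd=8; 8÷8/256÷8 = 1/32

P(HHllWWBb) = 1/32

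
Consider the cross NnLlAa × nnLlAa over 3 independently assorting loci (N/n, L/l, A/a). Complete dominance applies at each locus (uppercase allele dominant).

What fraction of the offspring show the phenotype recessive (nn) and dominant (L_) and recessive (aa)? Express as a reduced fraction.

NnLlAa gametes: NLA×1, NLa×1, NlA×1, Nla×1, nLA×1, nLa×1, nlA×1, nla×1
nnLlAa gametes: nLA×2, nLa×2, nlA×2, nla×2
NnLlAa×nnLlAa grid (8·8=64): NnLLAA=2 NnLLAa=4 NnLLaa=2 NnLlAA=4 NnLlAa=8 NnLlaa=4 NnllAA=2 NnllAa=4 Nnllaa=2 nnLLAA=2 nnLLAa=4 nnLLaa=2 nnLlAA=4 nnLlAa=8 nnLlaa=4 nnllAA=2 nnllAa=4 nnllaa=2
nn L_ aa hits 6/64; gcd=2; 6÷2/64÷2 = 3/32

P(nn L_ aa) = 3/32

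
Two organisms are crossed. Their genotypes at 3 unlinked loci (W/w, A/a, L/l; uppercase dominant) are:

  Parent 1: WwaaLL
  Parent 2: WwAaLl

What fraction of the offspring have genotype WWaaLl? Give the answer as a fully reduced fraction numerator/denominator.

P(WWaaLl) = 1/16

WwaaLL gametes: WaL×4, waL×4
WwAaLl gametes: WAL×1, WAl×1, WaL×1, Wal×1, wAL×1, wAl×1, waL×1, wal×1
WwaaLL×WwAaLl grid (8·8=64): WWAaLL=4 WWAaLl=4 WWaaLL=4 WWaaLl=4 WwAaLL=8 WwAaLl=8 WwaaLL=8 WwaaLl=8 wwAaLL=4 wwAaLl=4 wwaaLL=4 wwaaLl=4
WWaaLl hits 4/64; gcd=4; 4÷4/64÷4 = 1/16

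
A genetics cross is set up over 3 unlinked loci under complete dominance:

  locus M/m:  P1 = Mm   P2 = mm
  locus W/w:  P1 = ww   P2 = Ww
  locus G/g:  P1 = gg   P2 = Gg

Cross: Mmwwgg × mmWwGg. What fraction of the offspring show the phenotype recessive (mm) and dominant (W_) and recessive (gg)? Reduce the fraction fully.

Mmwwgg gametes: Mwg×4, mwg×4
mmWwGg gametes: mWG×2, mWg×2, mwG×2, mwg×2
Mmwwgg×mmWwGg grid (8·8=64): MmWwGg=8 MmWwgg=8 MmwwGg=8 Mmwwgg=8 mmWwGg=8 mmWwgg=8 mmwwGg=8 mmwwgg=8
mm W_ gg hits 8/64; gcd=8; 8÷8/64÷8 = 1/8

P(mm W_ gg) = 1/8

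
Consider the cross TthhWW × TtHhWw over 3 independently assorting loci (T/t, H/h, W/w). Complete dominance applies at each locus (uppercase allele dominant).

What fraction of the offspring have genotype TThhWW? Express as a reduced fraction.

TthhWW gametes: ThW×4, thW×4
TtHhWw gametes: THW×1, THw×1, ThW×1, Thw×1, tHW×1, tHw×1, thW×1, thw×1
TthhWW×TtHhWw grid (8·8=64): TTHhWW=4 TTHhWw=4 TThhWW=4 TThhWw=4 TtHhWW=8 TtHhWw=8 TthhWW=8 TthhWw=8 ttHhWW=4 ttHhWw=4 tthhWW=4 tthhWw=4
TThhWW hits 4/64; gcd=4; 4÷4/64÷4 = 1/16

P(TThhWW) = 1/16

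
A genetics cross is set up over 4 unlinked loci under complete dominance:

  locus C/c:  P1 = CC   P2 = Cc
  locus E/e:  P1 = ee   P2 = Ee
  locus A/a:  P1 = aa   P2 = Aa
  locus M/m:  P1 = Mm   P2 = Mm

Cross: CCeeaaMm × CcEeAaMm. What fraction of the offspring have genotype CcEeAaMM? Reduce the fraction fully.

CCeeaaMm gametes: CeaM×8, Ceam×8
CcEeAaMm gametes: CEAM×1, CEAm×1, CEaM×1, CEam×1, CeAM×1, CeAm×1, CeaM×1, Ceam×1, cEAM×1, cEAm×1, cEaM×1, cEam×1, ceAM×1, ceAm×1, ceaM×1, ceam×1
CCeeaaMm×CcEeAaMm grid (16·16=256): CCEeAaMM=8 CCEeAaMm=16 CCEeAamm=8 CCEeaaMM=8 CCEeaaMm=16 CCEeaamm=8 CCeeAaMM=8 CCeeAaMm=16 CCeeAamm=8 CCeeaaMM=8 CCeeaaMm=16 CCeeaamm=8 CcEeAaMM=8 CcEeAaMm=16 CcEeAamm=8 CcEeaaMM=8 CcEeaaMm=16 CcEeaamm=8 CceeAaMM=8 CceeAaMm=16 CceeAamm=8 CceeaaMM=8 CceeaaMm=16 Cceeaamm=8
CcEeAaMM hits 8/256; gcd=8; 8÷8/256÷8 = 1/32

P(CcEeAaMM) = 1/32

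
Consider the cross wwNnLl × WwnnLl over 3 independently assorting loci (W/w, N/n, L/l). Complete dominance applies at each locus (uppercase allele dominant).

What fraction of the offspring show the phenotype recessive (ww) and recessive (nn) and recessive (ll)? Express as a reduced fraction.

wwNnLl gametes: wNL×2, wNl×2, wnL×2, wnl×2
WwnnLl gametes: WnL×2, Wnl×2, wnL×2, wnl×2
wwNnLl×WwnnLl grid (8·8=64): WwNnLL=4 WwNnLl=8 WwNnll=4 WwnnLL=4 WwnnLl=8 Wwnnll=4 wwNnLL=4 wwNnLl=8 wwNnll=4 wwnnLL=4 wwnnLl=8 wwnnll=4
ww nn ll hits 4/64; gcd=4; 4÷4/64÷4 = 1/16

P(ww nn ll) = 1/16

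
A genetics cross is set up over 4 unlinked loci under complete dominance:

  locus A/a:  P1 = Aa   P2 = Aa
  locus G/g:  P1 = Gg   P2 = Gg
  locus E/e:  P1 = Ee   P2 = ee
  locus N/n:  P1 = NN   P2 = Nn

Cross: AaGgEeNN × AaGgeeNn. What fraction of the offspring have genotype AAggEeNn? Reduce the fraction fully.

AaGgEeNN gametes: AGEN×2, AGeN×2, AgEN×2, AgeN×2, aGEN×2, aGeN×2, agEN×2, ageN×2
AaGgeeNn gametes: AGeN×2, AGen×2, AgeN×2, Agen×2, aGeN×2, aGen×2, ageN×2, agen×2
AaGgEeNN×AaGgeeNn grid (16·16=256): AAGGEeNN=4 AAGGEeNn=4 AAGGeeNN=4 AAGGeeNn=4 AAGgEeNN=8 AAGgEeNn=8 AAGgeeNN=8 AAGgeeNn=8 AAggEeNN=4 AAggEeNn=4 AAggeeNN=4 AAggeeNn=4 AaGGEeNN=8 AaGGEeNn=8 AaGGeeNN=8 AaGGeeNn=8 AaGgEeNN=16 AaGgEeNn=16 AaGgeeNN=16 AaGgeeNn=16 AaggEeNN=8 AaggEeNn=8 AaggeeNN=8 AaggeeNn=8 aaGGEeNN=4 aaGGEeNn=4 aaGGeeNN=4 aaGGeeNn=4 aaGgEeNN=8 aaGgEeNn=8 aaGgeeNN=8 aaGgeeNn=8 aaggEeNN=4 aaggEeNn=4 aaggeeNN=4 aaggeeNn=4
AAggEeNn hits 4/256; gcd=4; 4÷4/256÷4 = 1/64

P(AAggEeNn) = 1/64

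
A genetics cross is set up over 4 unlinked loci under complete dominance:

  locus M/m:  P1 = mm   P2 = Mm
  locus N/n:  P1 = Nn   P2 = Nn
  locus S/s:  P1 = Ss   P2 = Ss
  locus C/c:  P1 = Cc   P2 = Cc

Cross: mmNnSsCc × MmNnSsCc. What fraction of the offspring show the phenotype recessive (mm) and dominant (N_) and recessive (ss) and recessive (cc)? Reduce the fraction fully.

P(mm N_ ss cc) = 3/128

mmNnSsCc gametes: mNSC×2, mNSc×2, mNsC×2, mNsc×2, mnSC×2, mnSc×2, mnsC×2, mnsc×2
MmNnSsCc gametes: MNSC×1, MNSc×1, MNsC×1, MNsc×1, MnSC×1, MnSc×1, MnsC×1, Mnsc×1, mNSC×1, mNSc×1, mNsC×1, mNsc×1, mnSC×1, mnSc×1, mnsC×1, mnsc×1
mmNnSsCc×MmNnSsCc grid (16·16=256): MmNNSSCC=2 MmNNSSCc=4 MmNNSScc=2 MmNNSsCC=4 MmNNSsCc=8 MmNNSscc=4 MmNNssCC=2 MmNNssCc=4 MmNNsscc=2 MmNnSSCC=4 MmNnSSCc=8 MmNnSScc=4 MmNnSsCC=8 MmNnSsCc=16 MmNnSscc=8 MmNnssCC=4 MmNnssCc=8 MmNnsscc=4 MmnnSSCC=2 MmnnSSCc=4 MmnnSScc=2 MmnnSsCC=4 MmnnSsCc=8 MmnnSscc=4 MmnnssCC=2 MmnnssCc=4 Mmnnsscc=2 mmNNSSCC=2 mmNNSSCc=4 mmNNSScc=2 mmNNSsCC=4 mmNNSsCc=8 mmNNSscc=4 mmNNssCC=2 mmNNssCc=4 mmNNsscc=2 mmNnSSCC=4 mmNnSSCc=8 mmNnSScc=4 mmNnSsCC=8 mmNnSsCc=16 mmNnSscc=8 mmNnssCC=4 mmNnssCc=8 mmNnsscc=4 mmnnSSCC=2 mmnnSSCc=4 mmnnSScc=2 mmnnSsCC=4 mmnnSsCc=8 mmnnSscc=4 mmnnssCC=2 mmnnssCc=4 mmnnsscc=2
mm N_ ss cc hits 6/256; gcd=2; 6÷2/256÷2 = 3/128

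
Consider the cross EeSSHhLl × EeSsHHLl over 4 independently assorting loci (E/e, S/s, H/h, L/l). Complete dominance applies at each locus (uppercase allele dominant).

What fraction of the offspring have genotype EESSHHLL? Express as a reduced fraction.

P(EESSHHLL) = 1/64

EeSSHhLl gametes: ESHL×2, ESHl×2, EShL×2, EShl×2, eSHL×2, eSHl×2, eShL×2, eShl×2
EeSsHHLl gametes: ESHL×2, ESHl×2, EsHL×2, EsHl×2, eSHL×2, eSHl×2, esHL×2, esHl×2
EeSSHhLl×EeSsHHLl grid (16·16=256): EESSHHLL=4 EESSHHLl=8 EESSHHll=4 EESSHhLL=4 EESSHhLl=8 EESSHhll=4 EESsHHLL=4 EESsHHLl=8 EESsHHll=4 EESsHhLL=4 EESsHhLl=8 EESsHhll=4 EeSSHHLL=8 EeSSHHLl=16 EeSSHHll=8 EeSSHhLL=8 EeSSHhLl=16 EeSSHhll=8 EeSsHHLL=8 EeSsHHLl=16 EeSsHHll=8 EeSsHhLL=8 EeSsHhLl=16 EeSsHhll=8 eeSSHHLL=4 eeSSHHLl=8 eeSSHHll=4 eeSSHhLL=4 eeSSHhLl=8 eeSSHhll=4 eeSsHHLL=4 eeSsHHLl=8 eeSsHHll=4 eeSsHhLL=4 eeSsHhLl=8 eeSsHhll=4
EESSHHLL hits 4/256; gcd=4; 4÷4/256÷4 = 1/64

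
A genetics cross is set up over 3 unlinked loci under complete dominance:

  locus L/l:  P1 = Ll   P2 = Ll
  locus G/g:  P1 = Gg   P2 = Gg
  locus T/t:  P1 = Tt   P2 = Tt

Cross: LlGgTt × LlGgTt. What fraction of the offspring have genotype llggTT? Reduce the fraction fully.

P(llggTT) = 1/64

LlGgTt gametes: LGT×1, LGt×1, LgT×1, Lgt×1, lGT×1, lGt×1, lgT×1, lgt×1
LlGgTt gametes: LGT×1, LGt×1, LgT×1, Lgt×1, lGT×1, lGt×1, lgT×1, lgt×1
LlGgTt×LlGgTt grid (8·8=64): LLGGTT=1 LLGGTt=2 LLGGtt=1 LLGgTT=2 LLGgTt=4 LLGgtt=2 LLggTT=1 LLggTt=2 LLggtt=1 LlGGTT=2 LlGGTt=4 LlGGtt=2 LlGgTT=4 LlGgTt=8 LlGgtt=4 LlggTT=2 LlggTt=4 Llggtt=2 llGGTT=1 llGGTt=2 llGGtt=1 llGgTT=2 llGgTt=4 llGgtt=2 llggTT=1 llggTt=2 llggtt=1
llggTT hits 1/64; gcd=1; 1÷1/64÷1 = 1/64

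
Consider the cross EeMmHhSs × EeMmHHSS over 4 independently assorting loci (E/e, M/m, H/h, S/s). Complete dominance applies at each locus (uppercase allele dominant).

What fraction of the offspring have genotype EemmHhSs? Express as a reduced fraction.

EeMmHhSs gametes: EMHS×1, EMHs×1, EMhS×1, EMhs×1, EmHS×1, EmHs×1, EmhS×1, Emhs×1, eMHS×1, eMHs×1, eMhS×1, eMhs×1, emHS×1, emHs×1, emhS×1, emhs×1
EeMmHHSS gametes: EMHS×4, EmHS×4, eMHS×4, emHS×4
EeMmHhSs×EeMmHHSS grid (16·16=256): EEMMHHSS=4 EEMMHHSs=4 EEMMHhSS=4 EEMMHhSs=4 EEMmHHSS=8 EEMmHHSs=8 EEMmHhSS=8 EEMmHhSs=8 EEmmHHSS=4 EEmmHHSs=4 EEmmHhSS=4 EEmmHhSs=4 EeMMHHSS=8 EeMMHHSs=8 EeMMHhSS=8 EeMMHhSs=8 EeMmHHSS=16 EeMmHHSs=16 EeMmHhSS=16 EeMmHhSs=16 EemmHHSS=8 EemmHHSs=8 EemmHhSS=8 EemmHhSs=8 eeMMHHSS=4 eeMMHHSs=4 eeMMHhSS=4 eeMMHhSs=4 eeMmHHSS=8 eeMmHHSs=8 eeMmHhSS=8 eeMmHhSs=8 eemmHHSS=4 eemmHHSs=4 eemmHhSS=4 eemmHhSs=4
EemmHhSs hits 8/256; gcd=8; 8÷8/256÷8 = 1/32

P(EemmHhSs) = 1/32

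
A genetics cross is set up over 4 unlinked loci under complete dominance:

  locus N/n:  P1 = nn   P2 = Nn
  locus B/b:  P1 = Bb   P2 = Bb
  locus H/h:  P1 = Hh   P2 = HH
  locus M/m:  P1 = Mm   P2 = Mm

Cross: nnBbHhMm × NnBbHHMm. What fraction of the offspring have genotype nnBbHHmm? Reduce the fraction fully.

nnBbHhMm gametes: nBHM×2, nBHm×2, nBhM×2, nBhm×2, nbHM×2, nbHm×2, nbhM×2, nbhm×2
NnBbHHMm gametes: NBHM×2, NBHm×2, NbHM×2, NbHm×2, nBHM×2, nBHm×2, nbHM×2, nbHm×2
nnBbHhMm×NnBbHHMm grid (16·16=256): NnBBHHMM=4 NnBBHHMm=8 NnBBHHmm=4 NnBBHhMM=4 NnBBHhMm=8 NnBBHhmm=4 NnBbHHMM=8 NnBbHHMm=16 NnBbHHmm=8 NnBbHhMM=8 NnBbHhMm=16 NnBbHhmm=8 NnbbHHMM=4 NnbbHHMm=8 NnbbHHmm=4 NnbbHhMM=4 NnbbHhMm=8 NnbbHhmm=4 nnBBHHMM=4 nnBBHHMm=8 nnBBHHmm=4 nnBBHhMM=4 nnBBHhMm=8 nnBBHhmm=4 nnBbHHMM=8 nnBbHHMm=16 nnBbHHmm=8 nnBbHhMM=8 nnBbHhMm=16 nnBbHhmm=8 nnbbHHMM=4 nnbbHHMm=8 nnbbHHmm=4 nnbbHhMM=4 nnbbHhMm=8 nnbbHhmm=4
nnBbHHmm hits 8/256; gcd=8; 8÷8/256÷8 = 1/32

P(nnBbHHmm) = 1/32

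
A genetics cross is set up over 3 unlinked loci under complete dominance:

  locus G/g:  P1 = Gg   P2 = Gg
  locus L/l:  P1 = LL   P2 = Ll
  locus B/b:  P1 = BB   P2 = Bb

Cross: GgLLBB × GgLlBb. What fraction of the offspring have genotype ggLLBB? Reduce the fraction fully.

GgLLBB gametes: GLB×4, gLB×4
GgLlBb gametes: GLB×1, GLb×1, GlB×1, Glb×1, gLB×1, gLb×1, glB×1, glb×1
GgLLBB×GgLlBb grid (8·8=64): GGLLBB=4 GGLLBb=4 GGLlBB=4 GGLlBb=4 GgLLBB=8 GgLLBb=8 GgLlBB=8 GgLlBb=8 ggLLBB=4 ggLLBb=4 ggLlBB=4 ggLlBb=4
ggLLBB hits 4/64; gcd=4; 4÷4/64÷4 = 1/16

P(ggLLBB) = 1/16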